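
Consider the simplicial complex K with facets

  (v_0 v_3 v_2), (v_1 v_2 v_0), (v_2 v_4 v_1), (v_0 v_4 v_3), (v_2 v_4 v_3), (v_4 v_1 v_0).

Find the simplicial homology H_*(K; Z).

H_0 ≅ Z,  H_1 = 0,  H_2 ≅ Z.

We work with the vertex ordering v_0 < v_1 < v_2 < v_3 < v_4. The simplices of K, each written with vertices in increasing order, are:

  0-simplices (5): [v_0], [v_1], [v_2], [v_3], [v_4]
  1-simplices (9): [v_0,v_1], [v_0,v_2], [v_0,v_3], [v_0,v_4], [v_1,v_2], [v_1,v_4], [v_2,v_3], [v_2,v_4], [v_3,v_4]
  2-simplices (6): [v_0,v_1,v_2], [v_0,v_1,v_4], [v_0,v_2,v_3], [v_0,v_3,v_4], [v_1,v_2,v_4], [v_2,v_3,v_4]

Hence C_0 ≅ Z^5, C_1 ≅ Z^9, C_2 ≅ Z^6.

∂_1: C_1 → C_0 sends each edge [p,q] (with p < q) to q − p.
As a 5×9 matrix over Z this has rank 4, with invariant factors (1,1,1,1).

Boundary ∂_2: C_2 → C_1 sends each 2-simplex [p,q,r] to [q,r] − [p,r] + [p,q]. For instance
  ∂[v_2,v_3,v_4] = [v_3,v_4] − [v_2,v_4] + [v_2,v_3],
  ∂[v_0,v_1,v_4] = [v_1,v_4] − [v_0,v_4] + [v_0,v_1].
The 9×6 boundary matrix has rank 5 and Smith normal form diag(1,1,1,1,1).

Now H_k = ker ∂_k / im ∂_{k+1}, so:

  H_0: rank C_0 − rank ∂_1 = 5 − 4 = 1, and the invariant factors of ∂_1 are all 1, so H_0 ≅ Z.
  H_1: rank ker ∂_1 − rank ∂_2 = (9 − 4) − 5 = 0, and the invariant factors of ∂_2 are all 1, so H_1 ≅ 0.
  H_2: rank ker ∂_2 − rank ∂_3 = (6 − 5) − 0 = 1, and there is no ∂_3, so H_2 ≅ Z.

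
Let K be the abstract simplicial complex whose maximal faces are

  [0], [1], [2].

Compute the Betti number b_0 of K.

b_0 = 3.

Order the vertices as 0 < 1 < 2. Listing each simplex with vertices in this order, K has dimension 0 with simplices:

  0-simplices (3): [0], [1], [2]

giving chain groups C_0 ≅ Z^3.

From H_k ≅ ker(∂_k) / im(∂_{k+1}) we obtain:

  H_0: rank C_0 − rank ∂_1 = 3 − 0 = 3, and there is no ∂_1, so H_0 = Z^3.

Hence the Betti numbers are b_0 = 3.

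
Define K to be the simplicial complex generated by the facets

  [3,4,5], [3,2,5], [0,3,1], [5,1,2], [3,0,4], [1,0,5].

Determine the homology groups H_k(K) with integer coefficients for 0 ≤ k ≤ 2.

H_0 = Z,  H_1 = Z,  H_2 = 0.

Order the vertices as 0 < 1 < 2 < 3 < 4 < 5. Listing each simplex with vertices in this order, K has dimension 2 with simplices:

  0-simplices (6): [0], [1], [2], [3], [4], [5]
  1-simplices (12): [0,1], [0,3], [0,4], [0,5], [1,2], [1,3], [1,5], [2,3], [2,5], [3,4], [3,5], [4,5]
  2-simplices (6): [0,1,3], [0,1,5], [0,3,4], [1,2,5], [2,3,5], [3,4,5]

so the chain groups are C_0 ≅ Z^6, C_1 ≅ Z^12, C_2 ≅ Z^6.

The boundary map ∂_1: C_1 → C_0 is given by ∂[p,q] = [q] − [p]. For instance
  ∂[4,5] = [5] − [4].
This gives a 6×12 integer matrix of rank 5; reducing to Smith normal form yields diagonal entries (1,1,1,1,1).

∂_2: C_2 → C_1 acts by ∂[p,q,r] = [q,r] − [p,r] + [p,q]. For instance
  ∂[3,4,5] = [4,5] − [3,5] + [3,4],
  ∂[2,3,5] = [3,5] − [2,5] + [2,3].
This gives a 12×6 integer matrix of rank 6; reducing to Smith normal form yields diagonal entries (1,1,1,1,1,1).

Computing H_k = (kernel of ∂_k) / (image of ∂_{k+1}):

  H_0: rank C_0 − rank ∂_1 = 6 − 5 = 1, and the invariant factors of ∂_1 are all 1, so H_0 ≅ Z.
  H_1: rank ker ∂_1 − rank ∂_2 = (12 − 5) − 6 = 1, and the invariant factors of ∂_2 are all 1, so H_1 ≅ Z.
  H_2: rank ker ∂_2 − rank ∂_3 = (6 − 6) − 0 = 0, and there is no ∂_3, so H_2 ≅ 0.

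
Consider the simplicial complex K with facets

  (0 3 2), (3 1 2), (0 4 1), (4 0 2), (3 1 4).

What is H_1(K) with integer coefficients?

Take the total order 0 < 1 < 2 < 3 < 4 on the vertex set. Then K (dimension 2) consists of the simplices:

  0-simplices (5): [0], [1], [2], [3], [4]
  1-simplices (10): [0,1], [0,2], [0,3], [0,4], [1,2], [1,3], [1,4], [2,3], [2,4], [3,4]
  2-simplices (5): [0,1,4], [0,2,3], [0,2,4], [1,2,3], [1,3,4]

giving chain groups C_0 ≅ Z^5, C_1 ≅ Z^10, C_2 ≅ Z^5.

∂_1: C_1 → C_0 is given by ∂[p,q] = [q] − [p].
The resulting 5×10 matrix has rank 4, and its Smith normal form has invariant factors (1,1,1,1).

∂_2: C_2 → C_1 maps a triangle to the signed sum of its edges. For instance
  ∂[1,2,3] = [2,3] − [1,3] + [1,2],
  ∂[0,2,4] = [2,4] − [0,4] + [0,2].
This gives a 10×5 integer matrix of rank 5; reducing to Smith normal form yields diagonal entries (1,1,1,1,1).

Reading off H_k = ker ∂_k / im ∂_{k+1}:

  H_1: rank ker ∂_1 − rank ∂_2 = (10 − 4) − 5 = 1, and the invariant factors of ∂_2 are all 1, so H_1 ≅ Z.

H_1 ≅ Z.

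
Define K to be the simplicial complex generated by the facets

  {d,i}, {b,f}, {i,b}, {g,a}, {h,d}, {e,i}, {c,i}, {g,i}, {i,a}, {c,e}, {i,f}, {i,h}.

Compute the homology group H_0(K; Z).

H_0 = Z.

Take the total order a < b < c < d < e < f < g < h < i on the vertex set. Then K (dimension 1) consists of the simplices:

  0-simplices (9): a, b, c, d, e, f, g, h, i
  1-simplices (12): ag, ai, bf, bi, ce, ci, dh, di, ei, fi, gi, hi

so the chain groups are C_0 ≅ Z^9, C_1 ≅ Z^12.

The boundary map ∂_1: C_1 → C_0 maps an edge to its endpoints' difference, ∂[p,q] = q − p.
As a 9×12 matrix over Z this has rank 8, with invariant factors (1,1,1,1,1,1,1,1).

From H_k ≅ ker(∂_k) / im(∂_{k+1}) we obtain:

  H_0: rank C_0 − rank ∂_1 = 9 − 8 = 1, and the invariant factors of ∂_1 are all 1, so H_0 = Z.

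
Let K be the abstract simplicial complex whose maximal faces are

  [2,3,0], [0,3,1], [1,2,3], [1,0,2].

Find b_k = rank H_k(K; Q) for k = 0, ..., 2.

b_0 = 1, b_1 = 0, b_2 = 1.

K has 4 vertices, 6 edges, 4 triangles.
rank ∂_0 = 0, rank ∂_1 = 3 ⇒ b_0 = 4 − 0 − 3 = 1; all invariant factors of ∂_1 are 1 so no torsion. So H_0 = Z.
rank ∂_1 = 3, rank ∂_2 = 3 ⇒ b_1 = 6 − 3 − 3 = 0; all invariant factors of ∂_2 are 1 so no torsion. So H_1 = 0.
rank ∂_2 = 3, rank ∂_3 = 0 ⇒ b_2 = 4 − 3 − 0 = 1. So H_2 = Z.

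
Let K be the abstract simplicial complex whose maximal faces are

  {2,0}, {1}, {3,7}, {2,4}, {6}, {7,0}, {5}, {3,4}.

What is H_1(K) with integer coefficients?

We work with the vertex ordering 0 < 1 < 2 < 3 < 4 < 5 < 6 < 7. The simplices of K, each written with vertices in increasing order, are:

  0-simplices (8): [0], [1], [2], [3], [4], [5], [6], [7]
  1-simplices (5): [0,2], [0,7], [2,4], [3,4], [3,7]

so the chain groups are C_0 ≅ Z^8, C_1 ≅ Z^5.

∂_1: C_1 → C_0 sends each edge [p,q] (with p < q) to q − p. For instance
  ∂[3,4] = [4] − [3].
As a 8×5 matrix over Z this has rank 4, with invariant factors (1,1,1,1).

Reading off H_k = ker ∂_k / im ∂_{k+1}:

  H_1: rank ker ∂_1 − rank ∂_2 = (5 − 4) − 0 = 1, and there is no ∂_2, so H_1 = Z.

H_1 = Z.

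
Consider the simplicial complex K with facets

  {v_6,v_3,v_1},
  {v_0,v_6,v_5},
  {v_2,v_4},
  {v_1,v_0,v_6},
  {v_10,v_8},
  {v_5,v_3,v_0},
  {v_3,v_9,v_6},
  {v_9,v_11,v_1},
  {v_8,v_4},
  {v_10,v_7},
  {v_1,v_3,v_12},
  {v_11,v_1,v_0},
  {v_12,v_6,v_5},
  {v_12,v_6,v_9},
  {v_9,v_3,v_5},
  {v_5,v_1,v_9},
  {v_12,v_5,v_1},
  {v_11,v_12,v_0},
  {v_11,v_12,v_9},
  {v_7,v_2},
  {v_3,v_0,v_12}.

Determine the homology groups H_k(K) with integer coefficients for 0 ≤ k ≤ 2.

H_0 ≅ Z^2,  H_1 ≅ Z^3,  H_2 ≅ Z.

K has 13 vertices, 29 edges, 16 triangles.
rank ∂_0 = 0, rank ∂_1 = 11 ⇒ b_0 = 13 − 0 − 11 = 2; all invariant factors of ∂_1 are 1 so no torsion. So H_0 ≅ Z^2.
rank ∂_1 = 11, rank ∂_2 = 15 ⇒ b_1 = 29 − 11 − 15 = 3; all invariant factors of ∂_2 are 1 so no torsion. So H_1 ≅ Z^3.
rank ∂_2 = 15, rank ∂_3 = 0 ⇒ b_2 = 16 − 15 − 0 = 1. So H_2 ≅ Z.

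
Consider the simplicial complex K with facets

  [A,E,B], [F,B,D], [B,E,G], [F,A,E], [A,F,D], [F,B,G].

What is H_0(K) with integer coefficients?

Order the vertices as A < B < D < E < F < G. Listing each simplex with vertices in this order, K has dimension 2 with simplices:

  0-simplices (6): A, B, D, E, F, G
  1-simplices (12): AB, AD, AE, AF, BD, BE, BF, BG, DF, EF, EG, FG
  2-simplices (6): ABE, ADF, AEF, BDF, BEG, BFG

Hence C_0 ≅ Z^6, C_1 ≅ Z^12, C_2 ≅ Z^6.

∂_1: C_1 → C_0 is given by ∂[p,q] = [q] − [p].
The resulting 6×12 matrix has rank 5, and its Smith normal form has invariant factors (1,1,1,1,1).

∂_2: C_2 → C_1 sends each 2-simplex [p,q,r] to [q,r] − [p,r] + [p,q]. For instance
  ∂BDF = DF − BF + BD,
  ∂BEG = EG − BG + BE.
As a 12×6 matrix over Z this has rank 6, with invariant factors (1,1,1,1,1,1).

Now H_k = ker ∂_k / im ∂_{k+1}, so:

  H_0: rank C_0 − rank ∂_1 = 6 − 5 = 1, and the invariant factors of ∂_1 are all 1, so H_0 = Z.

H_0 ≅ Z.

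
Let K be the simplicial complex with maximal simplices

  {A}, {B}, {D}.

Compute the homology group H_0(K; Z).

H_0 = Z^3.

We work with the vertex ordering A < B < D. The simplices of K, each written with vertices in increasing order, are:

  0-simplices (3): A, B, D

Hence C_0 ≅ Z^3.

Now H_k = ker ∂_k / im ∂_{k+1}, so:

  H_0: rank C_0 − rank ∂_1 = 3 − 0 = 3, and there is no ∂_1, so H_0 ≅ Z^3.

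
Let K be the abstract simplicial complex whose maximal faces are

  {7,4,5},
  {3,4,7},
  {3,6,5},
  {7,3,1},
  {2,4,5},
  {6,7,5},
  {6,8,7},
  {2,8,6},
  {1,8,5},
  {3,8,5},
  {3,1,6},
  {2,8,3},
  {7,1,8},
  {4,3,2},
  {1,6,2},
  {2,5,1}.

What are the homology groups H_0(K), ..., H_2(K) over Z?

We work with the vertex ordering 1 < 2 < 3 < 4 < 5 < 6 < 7 < 8. The simplices of K, each written with vertices in increasing order, are:

  0-simplices (8): [1], [2], [3], [4], [5], [6], [7], [8]
  1-simplices (24): (24 of them)
  2-simplices (16): [1,2,5], [1,2,6], [1,3,6], [1,3,7], [1,5,8], [1,7,8], [2,3,4], [2,3,8], [2,4,5], [2,6,8], [3,4,7], [3,5,6], [3,5,8], [4,5,7], [5,6,7], [6,7,8]

so the chain groups are C_0 ≅ Z^8, C_1 ≅ Z^24, C_2 ≅ Z^16.

The boundary map ∂_1: C_1 → C_0 is given by ∂[p,q] = [q] − [p]. For instance
  ∂[3,6] = [6] − [3].
The 8×24 boundary matrix has rank 7 and Smith normal form diag(1,1,1,1,1,1,1).

The boundary map ∂_2: C_2 → C_1 sends each 2-simplex [p,q,r] to [q,r] − [p,r] + [p,q]. For instance
  ∂[1,2,6] = [2,6] − [1,6] + [1,2],
  ∂[6,7,8] = [7,8] − [6,8] + [6,7].
This gives a 24×16 integer matrix of rank 15; reducing to Smith normal form yields diagonal entries (1,1,1,1,1,1,1,1,1,1,1,1,1,1,1).

Now H_k = ker ∂_k / im ∂_{k+1}, so:

  H_0: rank C_0 − rank ∂_1 = 8 − 7 = 1, and the invariant factors of ∂_1 are all 1, so H_0 = Z.
  H_1: rank ker ∂_1 − rank ∂_2 = (24 − 7) − 15 = 2, and the invariant factors of ∂_2 are all 1, so H_1 = Z^2.
  H_2: rank ker ∂_2 − rank ∂_3 = (16 − 15) − 0 = 1, and there is no ∂_3, so H_2 = Z.

H_0 = Z,  H_1 = Z^2,  H_2 = Z.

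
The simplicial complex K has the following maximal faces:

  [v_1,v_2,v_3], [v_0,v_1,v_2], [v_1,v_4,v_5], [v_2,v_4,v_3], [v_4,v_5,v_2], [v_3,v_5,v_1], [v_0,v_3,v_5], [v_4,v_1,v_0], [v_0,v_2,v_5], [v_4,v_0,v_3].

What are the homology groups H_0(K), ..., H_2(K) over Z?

We work with the vertex ordering v_0 < v_1 < v_2 < v_3 < v_4 < v_5. The simplices of K, each written with vertices in increasing order, are:

  0-simplices (6): [v_0], [v_1], [v_2], [v_3], [v_4], [v_5]
  1-simplices (15): (15 of them)
  2-simplices (10): [v_0,v_1,v_2], [v_0,v_1,v_4], [v_0,v_2,v_5], [v_0,v_3,v_4], [v_0,v_3,v_5], [v_1,v_2,v_3], [v_1,v_3,v_5], [v_1,v_4,v_5], [v_2,v_3,v_4], [v_2,v_4,v_5]

Hence C_0 ≅ Z^6, C_1 ≅ Z^15, C_2 ≅ Z^10.

The boundary map ∂_1: C_1 → C_0 maps an edge to its endpoints' difference, ∂[p,q] = q − p.
As a 6×15 matrix over Z this has rank 5, with invariant factors (1,1,1,1,1).

Boundary ∂_2: C_2 → C_1 acts by ∂[p,q,r] = [q,r] − [p,r] + [p,q]. For instance
  ∂[v_2,v_3,v_4] = [v_3,v_4] − [v_2,v_4] + [v_2,v_3],
  ∂[v_1,v_4,v_5] = [v_4,v_5] − [v_1,v_5] + [v_1,v_4].
As a 15×10 matrix over Z this has rank 10, with invariant factors (1,1,1,1,1,1,1,1,1,2).

Computing H_k = (kernel of ∂_k) / (image of ∂_{k+1}):

  H_0: rank C_0 − rank ∂_1 = 6 − 5 = 1, and the invariant factors of ∂_1 are all 1, so H_0 = Z.
  H_1: rank ker ∂_1 − rank ∂_2 = (15 − 5) − 10 = 0, and ∂_2 has invariant factor 2 > 1, so H_1 = Z/2.
  H_2: rank ker ∂_2 − rank ∂_3 = (10 − 10) − 0 = 0, and there is no ∂_3, so H_2 = 0.

As a check, the Euler characteristic is 6 − 15 + 10 = 1, which agrees with 1 − 0 + 0 = 1.
(K is a triangulation of the real projective plane RP^2.)

H_0 ≅ Z,  H_1 ≅ Z/2,  H_2 = 0.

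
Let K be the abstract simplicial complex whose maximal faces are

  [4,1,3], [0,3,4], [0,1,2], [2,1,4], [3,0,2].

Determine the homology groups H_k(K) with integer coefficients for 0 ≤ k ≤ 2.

H_0 ≅ Z,  H_1 ≅ Z,  H_2 = 0.

Order the vertices as 0 < 1 < 2 < 3 < 4. Listing each simplex with vertices in this order, K has dimension 2 with simplices:

  0-simplices (5): [0], [1], [2], [3], [4]
  1-simplices (10): [0,1], [0,2], [0,3], [0,4], [1,2], [1,3], [1,4], [2,3], [2,4], [3,4]
  2-simplices (5): [0,1,2], [0,2,3], [0,3,4], [1,2,4], [1,3,4]

Hence C_0 ≅ Z^5, C_1 ≅ Z^10, C_2 ≅ Z^5.

Boundary ∂_1: C_1 → C_0 maps an edge to its endpoints' difference, ∂[p,q] = q − p. For instance
  ∂[0,3] = [3] − [0].
The 5×10 boundary matrix has rank 4 and Smith normal form diag(1,1,1,1).

The boundary map ∂_2: C_2 → C_1 sends each 2-simplex [p,q,r] to [q,r] − [p,r] + [p,q]. For instance
  ∂[0,2,3] = [2,3] − [0,3] + [0,2],
  ∂[1,3,4] = [3,4] − [1,4] + [1,3].
The resulting 10×5 matrix has rank 5, and its Smith normal form has invariant factors (1,1,1,1,1).

Computing H_k = (kernel of ∂_k) / (image of ∂_{k+1}):

  H_0: rank C_0 − rank ∂_1 = 5 − 4 = 1, and the invariant factors of ∂_1 are all 1, so H_0 ≅ Z.
  H_1: rank ker ∂_1 − rank ∂_2 = (10 − 4) − 5 = 1, and the invariant factors of ∂_2 are all 1, so H_1 ≅ Z.
  H_2: rank ker ∂_2 − rank ∂_3 = (5 − 5) − 0 = 0, and there is no ∂_3, so H_2 ≅ 0.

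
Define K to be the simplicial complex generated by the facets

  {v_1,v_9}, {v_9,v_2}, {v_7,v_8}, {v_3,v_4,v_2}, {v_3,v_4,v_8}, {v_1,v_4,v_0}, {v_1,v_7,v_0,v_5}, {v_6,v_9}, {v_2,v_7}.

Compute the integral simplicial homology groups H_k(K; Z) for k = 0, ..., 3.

Take the total order v_0 < v_1 < v_2 < v_3 < v_4 < v_5 < v_6 < v_7 < v_8 < v_9 on the vertex set. Then K (dimension 3) consists of the simplices:

  0-simplices (10): [v_0], [v_1], [v_2], [v_3], [v_4], [v_5], [v_6], [v_7], [v_8], [v_9]
  1-simplices (18): (18 of them)
  2-simplices (7): [v_0,v_1,v_4], [v_0,v_1,v_5], [v_0,v_1,v_7], [v_0,v_5,v_7], [v_1,v_5,v_7], [v_2,v_3,v_4], [v_3,v_4,v_8]
  3-simplices (1): [v_0,v_1,v_5,v_7]

giving chain groups C_0 ≅ Z^10, C_1 ≅ Z^18, C_2 ≅ Z^7, C_3 ≅ Z^1.

Boundary ∂_1: C_1 → C_0 sends each edge [p,q] (with p < q) to q − p. For instance
  ∂[v_6,v_9] = [v_9] − [v_6].
As a 10×18 matrix over Z this has rank 9, with invariant factors (1,1,1,1,1,1,1,1,1).

The boundary map ∂_2: C_2 → C_1 maps a triangle to the signed sum of its edges. For instance
  ∂[v_0,v_1,v_4] = [v_1,v_4] − [v_0,v_4] + [v_0,v_1],
  ∂[v_1,v_5,v_7] = [v_5,v_7] − [v_1,v_7] + [v_1,v_5].
The resulting 18×7 matrix has rank 6, and its Smith normal form has invariant factors (1,1,1,1,1,1).

The boundary map ∂_3: C_3 → C_2 sends each 3-simplex σ to the alternating sum Σ_i (−1)^i (σ with its i-th vertex removed). For instance
  ∂[v_0,v_1,v_5,v_7] = [v_1,v_5,v_7] − [v_0,v_5,v_7] + [v_0,v_1,v_7] − [v_0,v_1,v_5].
The resulting 7×1 matrix has rank 1, and its Smith normal form has invariant factors (1).

Now H_k = ker ∂_k / im ∂_{k+1}, so:

  H_0: rank C_0 − rank ∂_1 = 10 − 9 = 1, and the invariant factors of ∂_1 are all 1, so H_0 ≅ Z.
  H_1: rank ker ∂_1 − rank ∂_2 = (18 − 9) − 6 = 3, and the invariant factors of ∂_2 are all 1, so H_1 ≅ Z^3.
  H_2: rank ker ∂_2 − rank ∂_3 = (7 − 6) − 1 = 0, and the invariant factors of ∂_3 are all 1, so H_2 ≅ 0.
  H_3: rank ker ∂_3 − rank ∂_4 = (1 − 1) − 0 = 0, and there is no ∂_4, so H_3 ≅ 0.

H_0 ≅ Z,  H_1 ≅ Z^3,  H_2 = 0,  H_3 = 0.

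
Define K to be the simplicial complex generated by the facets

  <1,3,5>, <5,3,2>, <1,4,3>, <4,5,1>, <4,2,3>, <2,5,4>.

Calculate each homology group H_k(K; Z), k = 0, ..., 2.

K has 5 vertices, 9 edges, 6 triangles.
rank ∂_0 = 0, rank ∂_1 = 4 ⇒ b_0 = 5 − 0 − 4 = 1; all invariant factors of ∂_1 are 1 so no torsion. So H_0 = Z.
rank ∂_1 = 4, rank ∂_2 = 5 ⇒ b_1 = 9 − 4 − 5 = 0; all invariant factors of ∂_2 are 1 so no torsion. So H_1 = 0.
rank ∂_2 = 5, rank ∂_3 = 0 ⇒ b_2 = 6 − 5 − 0 = 1. So H_2 = Z.

H_0 ≅ Z,  H_1 = 0,  H_2 ≅ Z.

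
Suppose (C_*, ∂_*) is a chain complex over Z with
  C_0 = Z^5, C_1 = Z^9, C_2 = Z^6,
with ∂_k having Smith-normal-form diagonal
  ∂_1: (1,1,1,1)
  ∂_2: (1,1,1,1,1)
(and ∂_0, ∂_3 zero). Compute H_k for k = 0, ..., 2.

H_0: b_0 = 5 − 0 − 4 = 1; torsion from ∂_1 factors > 1: none. So H_0 ≅ Z.
H_1: b_1 = 9 − 4 − 5 = 0; torsion from ∂_2 factors > 1: none. So H_1 ≅ 0.
H_2: b_2 = 6 − 5 − 0 = 1; torsion from ∂_3 factors > 1: none. So H_2 ≅ Z.

H_0 ≅ Z,  H_1 = 0,  H_2 ≅ Z.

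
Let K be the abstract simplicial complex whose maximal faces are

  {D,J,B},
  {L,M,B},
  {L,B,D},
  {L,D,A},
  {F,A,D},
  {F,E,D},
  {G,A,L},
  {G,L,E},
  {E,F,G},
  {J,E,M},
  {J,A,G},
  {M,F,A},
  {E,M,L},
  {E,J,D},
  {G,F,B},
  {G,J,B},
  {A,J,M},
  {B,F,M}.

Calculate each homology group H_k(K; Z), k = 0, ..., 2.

H_0 ≅ Z,  H_1 ≅ Z^2,  H_2 ≅ Z.

Take the total order A < B < D < E < F < G < J < L < M on the vertex set. Then K (dimension 2) consists of the simplices:

  0-simplices (9): A, B, D, E, F, G, J, L, M
  1-simplices (27): AD, AF, AG, AJ, AL, AM, BD, BF, BG, BJ, BL, BM, DE, DF, DJ, DL, EF, EG, EJ, EL, EM, FG, FM, GJ, GL, JM, LM
  2-simplices (18): ADF, ADL, AFM, AGJ, AGL, AJM, BDJ, BDL, BFG, BFM, BGJ, BLM, DEF, DEJ, EFG, EGL, EJM, ELM

giving chain groups C_0 ≅ Z^9, C_1 ≅ Z^27, C_2 ≅ Z^18.

∂_1: C_1 → C_0 maps an edge to its endpoints' difference, ∂[p,q] = q − p. For instance
  ∂LM = M − L.
As a 9×27 matrix over Z this has rank 8, with invariant factors (1,1,1,1,1,1,1,1).

The boundary map ∂_2: C_2 → C_1 maps a triangle to the signed sum of its edges. For instance
  ∂BDL = DL − BL + BD,
  ∂EJM = JM − EM + EJ.
The resulting 27×18 matrix has rank 17, and its Smith normal form has invariant factors (1,1,1,1,1,1,1,1,1,1,1,1,1,1,1,1,1).

Computing H_k = (kernel of ∂_k) / (image of ∂_{k+1}):

  H_0: rank C_0 − rank ∂_1 = 9 − 8 = 1, and the invariant factors of ∂_1 are all 1, so H_0 ≅ Z.
  H_1: rank ker ∂_1 − rank ∂_2 = (27 − 8) − 17 = 2, and the invariant factors of ∂_2 are all 1, so H_1 ≅ Z^2.
  H_2: rank ker ∂_2 − rank ∂_3 = (18 − 17) − 0 = 1, and there is no ∂_3, so H_2 ≅ Z.

As a check, the Euler characteristic is 9 − 27 + 18 = 0, which agrees with 1 − 2 + 1 = 0.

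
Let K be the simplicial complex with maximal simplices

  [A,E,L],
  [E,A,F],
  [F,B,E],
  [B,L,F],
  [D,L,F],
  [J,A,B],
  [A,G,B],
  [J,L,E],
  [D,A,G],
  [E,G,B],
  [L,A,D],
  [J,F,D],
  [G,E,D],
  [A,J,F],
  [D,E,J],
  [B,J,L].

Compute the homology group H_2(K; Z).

H_2 ≅ Z.

Order the vertices as A < B < D < E < F < G < J < L. Listing each simplex with vertices in this order, K has dimension 2 with simplices:

  0-simplices (8): A, B, D, E, F, G, J, L
  1-simplices (24): AB, AD, AE, AF, AG, AJ, AL, BE, BF, BG, BJ, BL, DE, DF, DG, DJ, DL, EF, EG, EJ, EL, FJ, FL, JL
  2-simplices (16): ABG, ABJ, ADG, ADL, AEF, AEL, AFJ, BEF, BEG, BFL, BJL, DEG, DEJ, DFJ, DFL, EJL

giving chain groups C_0 ≅ Z^8, C_1 ≅ Z^24, C_2 ≅ Z^16.

Boundary ∂_1: C_1 → C_0 is given by ∂[p,q] = [q] − [p]. For instance
  ∂BF = F − B.
As a 8×24 matrix over Z this has rank 7, with invariant factors (1,1,1,1,1,1,1).

The boundary map ∂_2: C_2 → C_1 sends each 2-simplex [p,q,r] to [q,r] − [p,r] + [p,q]. For instance
  ∂ABG = BG − AG + AB,
  ∂AFJ = FJ − AJ + AF.
The resulting 24×16 matrix has rank 15, and its Smith normal form has invariant factors (1,1,1,1,1,1,1,1,1,1,1,1,1,1,1).

Reading off H_k = ker ∂_k / im ∂_{k+1}:

  H_2: rank ker ∂_2 − rank ∂_3 = (16 − 15) − 0 = 1, and there is no ∂_3, so H_2 = Z.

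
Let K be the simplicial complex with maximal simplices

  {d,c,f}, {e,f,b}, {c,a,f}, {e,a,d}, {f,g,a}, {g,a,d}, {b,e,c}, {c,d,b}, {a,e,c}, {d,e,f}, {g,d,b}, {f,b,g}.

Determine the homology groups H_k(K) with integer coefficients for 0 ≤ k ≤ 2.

H_0 ≅ Z,  H_1 ≅ Z/2Z,  H_2 = 0.

Take the total order a < b < c < d < e < f < g on the vertex set. Then K (dimension 2) consists of the simplices:

  0-simplices (7): a, b, c, d, e, f, g
  1-simplices (18): ac, ad, ae, af, ag, bc, bd, be, bf, bg, cd, ce, cf, de, df, dg, ef, fg
  2-simplices (12): ace, acf, ade, adg, afg, bcd, bce, bdg, bef, bfg, cdf, def

Hence C_0 ≅ Z^7, C_1 ≅ Z^18, C_2 ≅ Z^12.

The boundary map ∂_1: C_1 → C_0 sends each edge [p,q] (with p < q) to q − p. For instance
  ∂dg = g − d.
The 7×18 boundary matrix has rank 6 and Smith normal form diag(1,1,1,1,1,1).

Boundary ∂_2: C_2 → C_1 acts by ∂[p,q,r] = [q,r] − [p,r] + [p,q]. For instance
  ∂def = ef − df + de,
  ∂acf = cf − af + ac.
This gives a 18×12 integer matrix of rank 12; reducing to Smith normal form yields diagonal entries (1,1,1,1,1,1,1,1,1,1,1,2).

From H_k ≅ ker(∂_k) / im(∂_{k+1}) we obtain:

  H_0: rank C_0 − rank ∂_1 = 7 − 6 = 1, and the invariant factors of ∂_1 are all 1, so H_0 = Z.
  H_1: rank ker ∂_1 − rank ∂_2 = (18 − 6) − 12 = 0, and ∂_2 has invariant factor 2 > 1, so H_1 = Z/2Z.
  H_2: rank ker ∂_2 − rank ∂_3 = (12 − 12) − 0 = 0, and there is no ∂_3, so H_2 = 0.

As a check, the Euler characteristic is 7 − 18 + 12 = 1, which agrees with 1 − 0 + 0 = 1.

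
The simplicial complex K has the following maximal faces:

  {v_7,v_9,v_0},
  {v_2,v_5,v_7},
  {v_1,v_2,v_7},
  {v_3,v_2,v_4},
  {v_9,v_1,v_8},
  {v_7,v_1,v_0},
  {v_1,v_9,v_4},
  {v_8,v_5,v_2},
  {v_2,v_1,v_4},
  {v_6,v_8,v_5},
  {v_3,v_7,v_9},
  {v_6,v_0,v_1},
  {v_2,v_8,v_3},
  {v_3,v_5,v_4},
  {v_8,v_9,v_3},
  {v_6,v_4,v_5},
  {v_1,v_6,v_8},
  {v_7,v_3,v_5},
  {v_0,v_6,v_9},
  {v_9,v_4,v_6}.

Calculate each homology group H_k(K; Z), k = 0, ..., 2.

H_0 ≅ Z,  H_1 ≅ Z ⊕ Z/2,  H_2 = 0.

Order the vertices as v_0 < v_1 < v_2 < v_3 < v_4 < v_5 < v_6 < v_7 < v_8 < v_9. Listing each simplex with vertices in this order, K has dimension 2 with simplices:

  0-simplices (10): [v_0], [v_1], [v_2], [v_3], [v_4], [v_5], [v_6], [v_7], [v_8], [v_9]
  1-simplices (30): (30 of them)
  2-simplices (20): (20 of them)

so the chain groups are C_0 ≅ Z^10, C_1 ≅ Z^30, C_2 ≅ Z^20.

The boundary map ∂_1: C_1 → C_0 maps an edge to its endpoints' difference, ∂[p,q] = q − p.
As a 10×30 matrix over Z this has rank 9, with invariant factors (1,1,1,1,1,1,1,1,1).

∂_2: C_2 → C_1 maps a triangle to the signed sum of its edges. For instance
  ∂[v_3,v_7,v_9] = [v_7,v_9] − [v_3,v_9] + [v_3,v_7],
  ∂[v_1,v_2,v_4] = [v_2,v_4] − [v_1,v_4] + [v_1,v_2].
The resulting 30×20 matrix has rank 20, and its Smith normal form has invariant factors (1,1,1,1,1,1,1,1,1,1,1,1,1,1,1,1,1,1,1,2).

From H_k ≅ ker(∂_k) / im(∂_{k+1}) we obtain:

  H_0: rank C_0 − rank ∂_1 = 10 − 9 = 1, and the invariant factors of ∂_1 are all 1, so H_0 = Z.
  H_1: rank ker ∂_1 − rank ∂_2 = (30 − 9) − 20 = 1, and ∂_2 has invariant factor 2 > 1, so H_1 = Z ⊕ Z/2.
  H_2: rank ker ∂_2 − rank ∂_3 = (20 − 20) − 0 = 0, and there is no ∂_3, so H_2 = 0.

(K is a triangulation of the Klein bottle.)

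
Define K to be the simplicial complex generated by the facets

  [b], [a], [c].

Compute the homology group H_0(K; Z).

H_0 ≅ Z^3.

Take the total order a < b < c on the vertex set. Then K (dimension 0) consists of the simplices:

  0-simplices (3): a, b, c

Hence C_0 ≅ Z^3.

Now H_k = ker ∂_k / im ∂_{k+1}, so:

  H_0: rank C_0 − rank ∂_1 = 3 − 0 = 3, and there is no ∂_1, so H_0 = Z^3.

(K is a triangulation of a set of 3 points.)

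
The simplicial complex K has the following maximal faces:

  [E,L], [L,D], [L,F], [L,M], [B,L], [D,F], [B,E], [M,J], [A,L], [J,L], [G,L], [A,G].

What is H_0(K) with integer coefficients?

We work with the vertex ordering A < B < D < E < F < G < J < L < M. The simplices of K, each written with vertices in increasing order, are:

  0-simplices (9): A, B, D, E, F, G, J, L, M
  1-simplices (12): AG, AL, BE, BL, DF, DL, EL, FL, GL, JL, JM, LM

so the chain groups are C_0 ≅ Z^9, C_1 ≅ Z^12.

Boundary ∂_1: C_1 → C_0 maps an edge to its endpoints' difference, ∂[p,q] = q − p.
This gives a 9×12 integer matrix of rank 8; reducing to Smith normal form yields diagonal entries (1,1,1,1,1,1,1,1).

Computing H_k = (kernel of ∂_k) / (image of ∂_{k+1}):

  H_0: rank C_0 − rank ∂_1 = 9 − 8 = 1, and the invariant factors of ∂_1 are all 1, so H_0 = Z.

H_0 ≅ Z.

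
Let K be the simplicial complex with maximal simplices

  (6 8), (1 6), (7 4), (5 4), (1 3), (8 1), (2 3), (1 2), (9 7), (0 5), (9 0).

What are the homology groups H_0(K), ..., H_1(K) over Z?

We work with the vertex ordering 0 < 1 < 2 < 3 < 4 < 5 < 6 < 7 < 8 < 9. The simplices of K, each written with vertices in increasing order, are:

  0-simplices (10): [0], [1], [2], [3], [4], [5], [6], [7], [8], [9]
  1-simplices (11): [0,5], [0,9], [1,2], [1,3], [1,6], [1,8], [2,3], [4,5], [4,7], [6,8], [7,9]

giving chain groups C_0 ≅ Z^10, C_1 ≅ Z^11.

Boundary ∂_1: C_1 → C_0 sends each edge [p,q] (with p < q) to q − p.
The 10×11 boundary matrix has rank 8 and Smith normal form diag(1,1,1,1,1,1,1,1).

Now H_k = ker ∂_k / im ∂_{k+1}, so:

  H_0: rank C_0 − rank ∂_1 = 10 − 8 = 2, and the invariant factors of ∂_1 are all 1, so H_0 = Z^2.
  H_1: rank ker ∂_1 − rank ∂_2 = (11 − 8) − 0 = 3, and there is no ∂_2, so H_1 = Z^3.

(K is a triangulation of the disjoint union of a wedge of 2 circles and the circle S^1.)

H_0 ≅ Z^2,  H_1 ≅ Z^3.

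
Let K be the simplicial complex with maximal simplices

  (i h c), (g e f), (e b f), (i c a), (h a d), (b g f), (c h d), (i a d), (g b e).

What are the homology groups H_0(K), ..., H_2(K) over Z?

H_0 = Z^2,  H_1 = Z,  H_2 = Z.

Fix the vertex order a < b < c < d < e < f < g < h < i and write every simplex with vertices in increasing order. Then dim K = 2 and the simplices of K are:

  0-simplices (9): a, b, c, d, e, f, g, h, i
  1-simplices (16): ac, ad, ah, ai, be, bf, bg, cd, ch, ci, dh, di, ef, eg, fg, hi
  2-simplices (9): aci, adh, adi, bef, beg, bfg, cdh, chi, efg

Hence C_0 ≅ Z^9, C_1 ≅ Z^16, C_2 ≅ Z^9.

The boundary map ∂_1: C_1 → C_0 sends each edge [p,q] (with p < q) to q − p.
As a 9×16 matrix over Z this has rank 7, with invariant factors (1,1,1,1,1,1,1).

Boundary ∂_2: C_2 → C_1 maps a triangle to the signed sum of its edges. For instance
  ∂chi = hi − ci + ch,
  ∂aci = ci − ai + ac.
The resulting 16×9 matrix has rank 8, and its Smith normal form has invariant factors (1,1,1,1,1,1,1,1).

Reading off H_k = ker ∂_k / im ∂_{k+1}:

  H_0: rank C_0 − rank ∂_1 = 9 − 7 = 2, and the invariant factors of ∂_1 are all 1, so H_0 = Z^2.
  H_1: rank ker ∂_1 − rank ∂_2 = (16 − 7) − 8 = 1, and the invariant factors of ∂_2 are all 1, so H_1 = Z.
  H_2: rank ker ∂_2 − rank ∂_3 = (9 − 8) − 0 = 1, and there is no ∂_3, so H_2 = Z.

As a check, the Euler characteristic is 9 − 16 + 9 = 2, which agrees with 2 − 1 + 1 = 2.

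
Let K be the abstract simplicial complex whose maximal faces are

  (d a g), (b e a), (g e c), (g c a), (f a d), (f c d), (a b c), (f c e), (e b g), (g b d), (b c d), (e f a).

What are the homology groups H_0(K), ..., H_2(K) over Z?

H_0 ≅ Z,  H_1 ≅ Z/2,  H_2 = 0.

Take the total order a < b < c < d < e < f < g on the vertex set. Then K (dimension 2) consists of the simplices:

  0-simplices (7): a, b, c, d, e, f, g
  1-simplices (18): ab, ac, ad, ae, af, ag, bc, bd, be, bg, cd, ce, cf, cg, df, dg, ef, eg
  2-simplices (12): abc, abe, acg, adf, adg, aef, bcd, bdg, beg, cdf, cef, ceg

giving chain groups C_0 ≅ Z^7, C_1 ≅ Z^18, C_2 ≅ Z^12.

∂_1: C_1 → C_0 sends each edge [p,q] (with p < q) to q − p. For instance
  ∂cd = d − c.
The 7×18 boundary matrix has rank 6 and Smith normal form diag(1,1,1,1,1,1).

Boundary ∂_2: C_2 → C_1 acts by ∂[p,q,r] = [q,r] − [p,r] + [p,q]. For instance
  ∂cef = ef − cf + ce,
  ∂adf = df − af + ad.
The resulting 18×12 matrix has rank 12, and its Smith normal form has invariant factors (1,1,1,1,1,1,1,1,1,1,1,2).

Reading off H_k = ker ∂_k / im ∂_{k+1}:

  H_0: rank C_0 − rank ∂_1 = 7 − 6 = 1, and the invariant factors of ∂_1 are all 1, so H_0 ≅ Z.
  H_1: rank ker ∂_1 − rank ∂_2 = (18 − 6) − 12 = 0, and ∂_2 has invariant factor 2 > 1, so H_1 ≅ Z/2.
  H_2: rank ker ∂_2 − rank ∂_3 = (12 − 12) − 0 = 0, and there is no ∂_3, so H_2 ≅ 0.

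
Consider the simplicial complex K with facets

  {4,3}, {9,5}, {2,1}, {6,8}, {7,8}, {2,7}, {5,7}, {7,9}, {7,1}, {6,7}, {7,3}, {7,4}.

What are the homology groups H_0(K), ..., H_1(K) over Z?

H_0 ≅ Z,  H_1 ≅ Z^4.

Order the vertices as 1 < 2 < 3 < 4 < 5 < 6 < 7 < 8 < 9. Listing each simplex with vertices in this order, K has dimension 1 with simplices:

  0-simplices (9): [1], [2], [3], [4], [5], [6], [7], [8], [9]
  1-simplices (12): [1,2], [1,7], [2,7], [3,4], [3,7], [4,7], [5,7], [5,9], [6,7], [6,8], [7,8], [7,9]

giving chain groups C_0 ≅ Z^9, C_1 ≅ Z^12.

The boundary map ∂_1: C_1 → C_0 is given by ∂[p,q] = [q] − [p].
This gives a 9×12 integer matrix of rank 8; reducing to Smith normal form yields diagonal entries (1,1,1,1,1,1,1,1).

Reading off H_k = ker ∂_k / im ∂_{k+1}:

  H_0: rank C_0 − rank ∂_1 = 9 − 8 = 1, and the invariant factors of ∂_1 are all 1, so H_0 = Z.
  H_1: rank ker ∂_1 − rank ∂_2 = (12 − 8) − 0 = 4, and there is no ∂_2, so H_1 = Z^4.

(K is a triangulation of a wedge of 4 circles.)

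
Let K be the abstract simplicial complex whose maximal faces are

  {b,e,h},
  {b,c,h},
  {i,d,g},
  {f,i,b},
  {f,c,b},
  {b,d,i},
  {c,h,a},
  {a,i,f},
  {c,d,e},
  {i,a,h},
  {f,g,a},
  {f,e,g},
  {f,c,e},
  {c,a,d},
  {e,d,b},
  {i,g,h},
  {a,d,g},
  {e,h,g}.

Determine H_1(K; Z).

H_1 = Z ⊕ Z/2.

Take the total order a < b < c < d < e < f < g < h < i on the vertex set. Then K (dimension 2) consists of the simplices:

  0-simplices (9): a, b, c, d, e, f, g, h, i
  1-simplices (27): ac, ad, af, ag, ah, ai, bc, bd, be, bf, bh, bi, cd, ce, cf, ch, de, dg, di, ef, eg, eh, fg, fi, gh, gi, hi
  2-simplices (18): acd, ach, adg, afg, afi, ahi, bcf, bch, bde, bdi, beh, bfi, cde, cef, dgi, efg, egh, ghi

giving chain groups C_0 ≅ Z^9, C_1 ≅ Z^27, C_2 ≅ Z^18.

The boundary map ∂_1: C_1 → C_0 maps an edge to its endpoints' difference, ∂[p,q] = q − p. For instance
  ∂ag = g − a.
The 9×27 boundary matrix has rank 8 and Smith normal form diag(1,1,1,1,1,1,1,1).

The boundary map ∂_2: C_2 → C_1 maps a triangle to the signed sum of its edges. For instance
  ∂afi = fi − ai + af,
  ∂adg = dg − ag + ad.
This gives a 27×18 integer matrix of rank 18; reducing to Smith normal form yields diagonal entries (1,1,1,1,1,1,1,1,1,1,1,1,1,1,1,1,1,2).

From H_k ≅ ker(∂_k) / im(∂_{k+1}) we obtain:

  H_1: rank ker ∂_1 − rank ∂_2 = (27 − 8) − 18 = 1, and ∂_2 has invariant factor 2 > 1, so H_1 = Z ⊕ Z/2.

(K is a triangulation of the Klein bottle.)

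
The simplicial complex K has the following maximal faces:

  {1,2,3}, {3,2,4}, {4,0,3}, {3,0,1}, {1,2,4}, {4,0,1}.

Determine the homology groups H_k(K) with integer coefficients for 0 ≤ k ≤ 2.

H_0 = Z,  H_1 = 0,  H_2 = Z.

Take the total order 0 < 1 < 2 < 3 < 4 on the vertex set. Then K (dimension 2) consists of the simplices:

  0-simplices (5): [0], [1], [2], [3], [4]
  1-simplices (9): [0,1], [0,3], [0,4], [1,2], [1,3], [1,4], [2,3], [2,4], [3,4]
  2-simplices (6): [0,1,3], [0,1,4], [0,3,4], [1,2,3], [1,2,4], [2,3,4]

so the chain groups are C_0 ≅ Z^5, C_1 ≅ Z^9, C_2 ≅ Z^6.

∂_1: C_1 → C_0 sends each edge [p,q] (with p < q) to q − p.
The resulting 5×9 matrix has rank 4, and its Smith normal form has invariant factors (1,1,1,1).

Boundary ∂_2: C_2 → C_1 maps a triangle to the signed sum of its edges. For instance
  ∂[0,1,4] = [1,4] − [0,4] + [0,1],
  ∂[2,3,4] = [3,4] − [2,4] + [2,3].
This gives a 9×6 integer matrix of rank 5; reducing to Smith normal form yields diagonal entries (1,1,1,1,1).

Now H_k = ker ∂_k / im ∂_{k+1}, so:

  H_0: rank C_0 − rank ∂_1 = 5 − 4 = 1, and the invariant factors of ∂_1 are all 1, so H_0 = Z.
  H_1: rank ker ∂_1 − rank ∂_2 = (9 − 4) − 5 = 0, and the invariant factors of ∂_2 are all 1, so H_1 = 0.
  H_2: rank ker ∂_2 − rank ∂_3 = (6 − 5) − 0 = 1, and there is no ∂_3, so H_2 = Z.

(K is a triangulation of the 2-sphere S^2.)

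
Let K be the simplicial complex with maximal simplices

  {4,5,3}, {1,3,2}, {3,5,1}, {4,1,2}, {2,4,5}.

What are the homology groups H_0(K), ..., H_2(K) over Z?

H_0 ≅ Z,  H_1 ≅ Z,  H_2 = 0.

Fix the vertex order 1 < 2 < 3 < 4 < 5 and write every simplex with vertices in increasing order. Then dim K = 2 and the simplices of K are:

  0-simplices (5): [1], [2], [3], [4], [5]
  1-simplices (10): [1,2], [1,3], [1,4], [1,5], [2,3], [2,4], [2,5], [3,4], [3,5], [4,5]
  2-simplices (5): [1,2,3], [1,2,4], [1,3,5], [2,4,5], [3,4,5]

giving chain groups C_0 ≅ Z^5, C_1 ≅ Z^10, C_2 ≅ Z^5.

∂_1: C_1 → C_0 sends each edge [p,q] (with p < q) to q − p. For instance
  ∂[3,5] = [5] − [3].
The 5×10 boundary matrix has rank 4 and Smith normal form diag(1,1,1,1).

∂_2: C_2 → C_1 acts by ∂[p,q,r] = [q,r] − [p,r] + [p,q]. For instance
  ∂[1,2,3] = [2,3] − [1,3] + [1,2],
  ∂[3,4,5] = [4,5] − [3,5] + [3,4].
The resulting 10×5 matrix has rank 5, and its Smith normal form has invariant factors (1,1,1,1,1).

Reading off H_k = ker ∂_k / im ∂_{k+1}:

  H_0: rank C_0 − rank ∂_1 = 5 − 4 = 1, and the invariant factors of ∂_1 are all 1, so H_0 = Z.
  H_1: rank ker ∂_1 − rank ∂_2 = (10 − 4) − 5 = 1, and the invariant factors of ∂_2 are all 1, so H_1 = Z.
  H_2: rank ker ∂_2 − rank ∂_3 = (5 − 5) − 0 = 0, and there is no ∂_3, so H_2 = 0.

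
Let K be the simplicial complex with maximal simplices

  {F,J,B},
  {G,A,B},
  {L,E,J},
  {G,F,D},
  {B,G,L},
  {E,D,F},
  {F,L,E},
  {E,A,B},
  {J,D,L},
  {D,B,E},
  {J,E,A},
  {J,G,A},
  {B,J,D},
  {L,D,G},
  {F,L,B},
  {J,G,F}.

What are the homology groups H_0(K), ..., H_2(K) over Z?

H_0 ≅ Z,  H_1 ≅ Z^2,  H_2 ≅ Z.

Fix the vertex order A < B < D < E < F < G < J < L and write every simplex with vertices in increasing order. Then dim K = 2 and the simplices of K are:

  0-simplices (8): A, B, D, E, F, G, J, L
  1-simplices (24): AB, AE, AG, AJ, BD, BE, BF, BG, BJ, BL, DE, DF, DG, DJ, DL, EF, EJ, EL, FG, FJ, FL, GJ, GL, JL
  2-simplices (16): ABE, ABG, AEJ, AGJ, BDE, BDJ, BFJ, BFL, BGL, DEF, DFG, DGL, DJL, EFL, EJL, FGJ

Hence C_0 ≅ Z^8, C_1 ≅ Z^24, C_2 ≅ Z^16.

The boundary map ∂_1: C_1 → C_0 is given by ∂[p,q] = [q] − [p]. For instance
  ∂GJ = J − G.
This gives a 8×24 integer matrix of rank 7; reducing to Smith normal form yields diagonal entries (1,1,1,1,1,1,1).

The boundary map ∂_2: C_2 → C_1 sends each 2-simplex [p,q,r] to [q,r] − [p,r] + [p,q]. For instance
  ∂EJL = JL − EL + EJ,
  ∂BGL = GL − BL + BG.
This gives a 24×16 integer matrix of rank 15; reducing to Smith normal form yields diagonal entries (1,1,1,1,1,1,1,1,1,1,1,1,1,1,1).

Computing H_k = (kernel of ∂_k) / (image of ∂_{k+1}):

  H_0: rank C_0 − rank ∂_1 = 8 − 7 = 1, and the invariant factors of ∂_1 are all 1, so H_0 = Z.
  H_1: rank ker ∂_1 − rank ∂_2 = (24 − 7) − 15 = 2, and the invariant factors of ∂_2 are all 1, so H_1 = Z^2.
  H_2: rank ker ∂_2 − rank ∂_3 = (16 − 15) − 0 = 1, and there is no ∂_3, so H_2 = Z.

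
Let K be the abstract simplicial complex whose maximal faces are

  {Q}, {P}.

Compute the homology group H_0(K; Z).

H_0 = Z^2.

Order the vertices as P < Q. Listing each simplex with vertices in this order, K has dimension 0 with simplices:

  0-simplices (2): P, Q

so the chain groups are C_0 ≅ Z^2.

From H_k ≅ ker(∂_k) / im(∂_{k+1}) we obtain:

  H_0: rank C_0 − rank ∂_1 = 2 − 0 = 2, and there is no ∂_1, so H_0 ≅ Z^2.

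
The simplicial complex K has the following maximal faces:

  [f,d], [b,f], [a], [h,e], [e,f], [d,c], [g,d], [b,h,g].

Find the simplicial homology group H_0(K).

H_0 ≅ Z^2.

We work with the vertex ordering a < b < c < d < e < f < g < h. The simplices of K, each written with vertices in increasing order, are:

  0-simplices (8): a, b, c, d, e, f, g, h
  1-simplices (9): bf, bg, bh, cd, df, dg, ef, eh, gh
  2-simplices (1): bgh

giving chain groups C_0 ≅ Z^8, C_1 ≅ Z^9, C_2 ≅ Z^1.

∂_1: C_1 → C_0 maps an edge to its endpoints' difference, ∂[p,q] = q − p. For instance
  ∂dg = g − d.
The 8×9 boundary matrix has rank 6 and Smith normal form diag(1,1,1,1,1,1).

Boundary ∂_2: C_2 → C_1 acts by ∂[p,q,r] = [q,r] − [p,r] + [p,q]. For instance
  ∂bgh = gh − bh + bg.
This gives a 9×1 integer matrix of rank 1; reducing to Smith normal form yields diagonal entries (1).

Reading off H_k = ker ∂_k / im ∂_{k+1}:

  H_0: rank C_0 − rank ∂_1 = 8 − 6 = 2, and the invariant factors of ∂_1 are all 1, so H_0 = Z^2.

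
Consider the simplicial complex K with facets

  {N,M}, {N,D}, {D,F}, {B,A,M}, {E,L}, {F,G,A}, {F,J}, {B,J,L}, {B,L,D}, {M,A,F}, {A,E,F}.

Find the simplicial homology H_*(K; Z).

Fix the vertex order A < B < D < E < F < G < J < L < M < N and write every simplex with vertices in increasing order. Then dim K = 2 and the simplices of K are:

  0-simplices (10): A, B, D, E, F, G, J, L, M, N
  1-simplices (19): AB, AE, AF, AG, AM, BD, BJ, BL, BM, DF, DL, DN, EF, EL, FG, FJ, FM, JL, MN
  2-simplices (6): ABM, AEF, AFG, AFM, BDL, BJL

giving chain groups C_0 ≅ Z^10, C_1 ≅ Z^19, C_2 ≅ Z^6.

The boundary map ∂_1: C_1 → C_0 sends each edge [p,q] (with p < q) to q − p. For instance
  ∂MN = N − M.
The 10×19 boundary matrix has rank 9 and Smith normal form diag(1,1,1,1,1,1,1,1,1).

The boundary map ∂_2: C_2 → C_1 acts by ∂[p,q,r] = [q,r] − [p,r] + [p,q]. For instance
  ∂AFG = FG − AG + AF,
  ∂AEF = EF − AF + AE.
As a 19×6 matrix over Z this has rank 6, with invariant factors (1,1,1,1,1,1).

From H_k ≅ ker(∂_k) / im(∂_{k+1}) we obtain:

  H_0: rank C_0 − rank ∂_1 = 10 − 9 = 1, and the invariant factors of ∂_1 are all 1, so H_0 = Z.
  H_1: rank ker ∂_1 − rank ∂_2 = (19 − 9) − 6 = 4, and the invariant factors of ∂_2 are all 1, so H_1 = Z^4.
  H_2: rank ker ∂_2 − rank ∂_3 = (6 − 6) − 0 = 0, and there is no ∂_3, so H_2 = 0.

H_0 = Z,  H_1 = Z^4,  H_2 = 0.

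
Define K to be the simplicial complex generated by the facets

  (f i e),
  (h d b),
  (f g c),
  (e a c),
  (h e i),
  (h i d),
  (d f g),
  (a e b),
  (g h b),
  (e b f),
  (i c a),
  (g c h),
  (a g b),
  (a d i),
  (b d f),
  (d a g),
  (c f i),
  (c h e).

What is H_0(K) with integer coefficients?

Take the total order a < b < c < d < e < f < g < h < i on the vertex set. Then K (dimension 2) consists of the simplices:

  0-simplices (9): a, b, c, d, e, f, g, h, i
  1-simplices (27): ab, ac, ad, ae, ag, ai, bd, be, bf, bg, bh, ce, cf, cg, ch, ci, df, dg, dh, di, ef, eh, ei, fg, fi, gh, hi
  2-simplices (18): abe, abg, ace, aci, adg, adi, bdf, bdh, bef, bgh, ceh, cfg, cfi, cgh, dfg, dhi, efi, ehi

Hence C_0 ≅ Z^9, C_1 ≅ Z^27, C_2 ≅ Z^18.

∂_1: C_1 → C_0 is given by ∂[p,q] = [q] − [p]. For instance
  ∂be = e − b.
The 9×27 boundary matrix has rank 8 and Smith normal form diag(1,1,1,1,1,1,1,1).

The boundary map ∂_2: C_2 → C_1 acts by ∂[p,q,r] = [q,r] − [p,r] + [p,q]. For instance
  ∂ehi = hi − ei + eh,
  ∂cfg = fg − cg + cf.
The 27×18 boundary matrix has rank 18 and Smith normal form diag(1,1,1,1,1,1,1,1,1,1,1,1,1,1,1,1,1,2).

Computing H_k = (kernel of ∂_k) / (image of ∂_{k+1}):

  H_0: rank C_0 − rank ∂_1 = 9 − 8 = 1, and the invariant factors of ∂_1 are all 1, so H_0 ≅ Z.

H_0 ≅ Z.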